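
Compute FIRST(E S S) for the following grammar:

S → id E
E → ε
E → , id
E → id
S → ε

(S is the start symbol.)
{ ',', 'id', ε }

FIRST sets of the non-terminals involved (from the grammar, by fixed-point iteration):
  FIRST(E) = { ',', 'id', ε }
  FIRST(S) = { 'id', ε }

To compute FIRST(E S S), process the symbols left to right:
Symbol E is a non-terminal. Add FIRST(E) \ {ε} = { ',', 'id' }
E is nullable (ε ∈ FIRST(E)), continue to the next symbol.
Symbol S is a non-terminal. Add FIRST(S) \ {ε} = { 'id' }
S is nullable (ε ∈ FIRST(S)), continue to the next symbol.
Symbol S is a non-terminal. Add FIRST(S) \ {ε} = { 'id' }
S is nullable (ε ∈ FIRST(S)), continue to the next symbol.
All symbols are nullable, so ε is in the result.
FIRST(E S S) = { ',', 'id', ε }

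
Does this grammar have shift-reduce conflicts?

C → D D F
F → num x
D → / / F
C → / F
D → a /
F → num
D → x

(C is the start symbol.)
A shift-reduce conflict occurs when an LR(0) state has both:
  - a complete (reduce) item [A → α .] (dot at the end), and
  - a shift item [B → β . c γ] (dot before a terminal).

Augment with C' → C and build the canonical LR(0) collection (I0 = CLOSURE({[C' → . C]}), then GOTO on every symbol after a dot until no new states appear). It has 15 states:
  I0: { [C → . / F], [C → . D D F], [C' → . C], [D → . / / F], [D → . a /], [D → . x] }  — shift
  I1: { [C → / . F], [D → / . / F], [F → . num x], [F → . num] }  — shift
  I2: { [C' → C .] }  — accept
  I3: { [C → D . D F], [D → . / / F], [D → . a /], [D → . x] }  — shift
  I4: { [D → a . /] }  — shift
  I5: { [D → x .] }  — reduce
  I6: { [D → a / .] }  — reduce
  I7: { [D → / . / F] }  — shift
  I8: { [C → D D . F], [F → . num x], [F → . num] }  — shift
  I9: { [C → D D F .] }  — reduce
  I10: { [F → num . x], [F → num .] }  — shift, reduce
  I11: { [F → num x .] }  — reduce
  I12: { [D → / / . F], [F → . num x], [F → . num] }  — shift
  I13: { [D → / / F .] }  — reduce
  I14: { [C → / F .] }  — reduce

I10 contains reduce item [F → num .] and shift item [F → num . x] — shift-reduce conflict.

Answer: Yes — I10: [F → num .] vs [F → num . x]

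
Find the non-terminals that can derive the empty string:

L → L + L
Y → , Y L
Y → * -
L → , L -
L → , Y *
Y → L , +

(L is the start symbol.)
There are no ε-productions, so no non-terminal can derive ε.
No non-terminals are nullable.

Answer: None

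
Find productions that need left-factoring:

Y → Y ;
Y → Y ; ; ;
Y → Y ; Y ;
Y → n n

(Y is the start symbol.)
Left-factoring is needed when two productions for the same non-terminal
share a common prefix on the right-hand side.

Productions for Y:
  Y → Y ;
  Y → Y ; ; ;
  Y → Y ; Y ;
  Y → n n

Found common prefix 'Y ;' in productions for Y

Answer: Yes, Y has productions with common prefix 'Y ;'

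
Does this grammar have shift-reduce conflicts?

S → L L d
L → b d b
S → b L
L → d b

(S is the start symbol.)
No shift-reduce conflicts

A shift-reduce conflict occurs when an LR(0) state has both:
  - a complete (reduce) item [A → α .] (dot at the end), and
  - a shift item [B → β . c γ] (dot before a terminal).

Augment with S' → S and build the canonical LR(0) collection (I0 = CLOSURE({[S' → . S]}), then GOTO on every symbol after a dot until no new states appear). It has 14 states:
  I0: { [L → . b d b], [L → . d b], [S → . L L d], [S → . b L], [S' → . S] }  — shift
  I1: { [L → . b d b], [L → . d b], [S → L . L d] }  — shift
  I2: { [S' → S .] }  — accept
  I3: { [L → . b d b], [L → . d b], [L → b . d b], [S → b . L] }  — shift
  I4: { [L → d . b] }  — shift
  I5: { [L → d b .] }  — reduce
  I6: { [S → b L .] }  — reduce
  I7: { [L → b . d b] }  — shift
  I8: { [L → b d . b], [L → d . b] }  — shift
  I9: { [L → b d b .], [L → d b .] }  — 2 reduces
  I10: { [L → b d . b] }  — shift
  I11: { [L → b d b .] }  — reduce
  I12: { [S → L L . d] }  — shift
  I13: { [S → L L d .] }  — reduce

No state contains both a complete item and a shift item.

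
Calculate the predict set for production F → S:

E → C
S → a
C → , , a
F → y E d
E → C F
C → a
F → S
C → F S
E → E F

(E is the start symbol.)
PREDICT(F → S) = (FIRST(RHS) \ {ε}) ∪ (FOLLOW(F) if ε ∈ FIRST(RHS), i.e. RHS ⇒* ε)
FIRST(S) = { 'a' }
FIRST(S) = { 'a' }
ε ∉ FIRST(S), so FOLLOW(F) is not added.
PREDICT(F → S) = { 'a' }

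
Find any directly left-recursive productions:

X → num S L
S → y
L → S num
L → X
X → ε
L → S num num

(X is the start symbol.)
No direct left recursion

Direct left recursion occurs when N → N α for some non-terminal N (the right-hand side begins with the left-hand side itself).

X → num S L: starts with num
S → y: starts with y
L → S num: starts with S
L → X: starts with X
X → ε: starts with ε
L → S num num: starts with S

No direct left recursion found.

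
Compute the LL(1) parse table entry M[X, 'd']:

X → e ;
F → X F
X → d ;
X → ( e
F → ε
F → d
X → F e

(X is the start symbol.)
To find M[X, 'd'], we find productions for X where 'd' is in the predict set (PREDICT(N → α) = (FIRST(α) \ {ε}) ∪ (FOLLOW(N) if α ⇒* ε)).

Relevant sets:
  FIRST(F) = { '(', 'd', 'e', ε }

X → e ;: PREDICT = { 'e' }
X → d ;: PREDICT = { 'd' }
  'd' is in predict set, so this production goes in M[X, 'd']
X → ( e: PREDICT = { '(' }
X → F e: PREDICT = { '(', 'd', 'e' }
  'd' is in predict set, so this production goes in M[X, 'd']

M[X, 'd'] = X → d ;, X → F e  (a multiply-defined cell — the grammar is not LL(1))

Answer: X → d ;, X → F e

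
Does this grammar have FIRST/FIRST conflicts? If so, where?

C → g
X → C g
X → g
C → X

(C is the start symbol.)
Yes. C → g / C → X on { 'g' }; X → C g / X → g on { 'g' }

FIRST sets of the non-terminals at (or reachable through a nullable prefix from) the front of some alternative:
  FIRST(X) = { 'g' }
  FIRST(C) = { 'g' }

Productions for C:
  C → g: FIRST = { 'g' }
  C → X: FIRST = { 'g' }
Productions for X:
  X → C g: FIRST = { 'g' }
  X → g: FIRST = { 'g' }

Conflict for C: C → g and C → X
  Overlap: { 'g' }
Conflict for X: X → C g and X → g
  Overlap: { 'g' }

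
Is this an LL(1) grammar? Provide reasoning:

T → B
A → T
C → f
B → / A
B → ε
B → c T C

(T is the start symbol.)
Relevant sets:
  FOLLOW(B) = { $, 'f' }

For B:
  PREDICT(B → '/' A) = { '/' }
  PREDICT(B → ε) = { $, 'f' }
  PREDICT(B → c T C) = { 'c' }
T, A, C have a single production, so nothing to check there.

All predict sets are disjoint. The grammar IS LL(1).

Answer: Yes, the grammar is LL(1).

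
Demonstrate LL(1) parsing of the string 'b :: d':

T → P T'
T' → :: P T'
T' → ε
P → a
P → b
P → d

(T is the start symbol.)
Stack is shown with the top on the left.

Stack      Input     Action
---------------------------
T $        b :: d $  output T → P T'
P T' $     b :: d $  output P → b
b T' $     b :: d $  match 'b'
T' $       :: d $    output T' → :: P T'
:: P T' $  :: d $    match '::'
P T' $     d $       output P → d
d T' $     d $       match 'd'
T' $       $         output T' → ε
$          $         accept

The string is accepted.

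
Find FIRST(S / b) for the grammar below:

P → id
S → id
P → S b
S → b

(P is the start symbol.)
FIRST sets of the non-terminals involved (from the grammar, by fixed-point iteration):
  FIRST(S) = { 'b', 'id' }

To compute FIRST(S / b), process the symbols left to right:
Symbol S is a non-terminal. Add FIRST(S) \ {ε} = { 'b', 'id' }
S is not nullable (ε ∉ FIRST(S)), so stop here.
FIRST(S / b) = { 'b', 'id' }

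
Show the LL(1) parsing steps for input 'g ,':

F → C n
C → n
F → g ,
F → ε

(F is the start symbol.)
LL(1) parsing maintains a stack (initially the start symbol over $) and the input. At each step: if the stack top is a terminal, match it against the current input token; if it is a non-terminal N, replace it with the RHS of M[N, lookahead] (the unique production whose predict set contains the lookahead).

Stack is shown with the top on the left.

Stack  Input  Action
--------------------
F $    g , $  output F → g ,
g , $  g , $  match 'g'
, $    , $    match ','
$      $      accept

The string is accepted.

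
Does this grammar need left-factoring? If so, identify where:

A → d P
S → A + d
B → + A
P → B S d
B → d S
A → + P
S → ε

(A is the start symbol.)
Left-factoring is needed when two productions for the same non-terminal
share a common prefix on the right-hand side.

Productions for A:
  A → d P
  A → + P
Productions for S:
  S → A + d
  S → ε
Productions for B:
  B → + A
  B → d S

No common prefixes found.

Answer: No, left-factoring is not needed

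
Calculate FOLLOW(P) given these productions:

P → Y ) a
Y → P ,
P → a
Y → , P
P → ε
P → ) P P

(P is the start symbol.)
{ $, ')', ',', 'a' }

P is the start symbol, so $ ∈ FOLLOW(P).
In Y → P ,: P is followed by ',', add FIRST(',') \ {ε} = { ',' }
In Y → , P: P is at the end, add FOLLOW(Y)
In P → ) P P: P is followed by P, add FIRST(P) \ {ε} = { ')', ',', 'a' }
  P is nullable, so FOLLOW(P) is also included — that is the set being defined, nothing new
In P → ) P P: P is at the end; this adds FOLLOW(P) to itself — nothing new

The FOLLOW sets referred to above (computed the same way, to a fixed point):
  FOLLOW(Y) = { ')' }

Taking the union: FOLLOW(P) = { $, ')', ',', 'a' }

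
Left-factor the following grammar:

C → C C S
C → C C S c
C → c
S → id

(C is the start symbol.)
C → C C S C'
C' → ε
C' → c
C → c
S → id

Left-factoring transforms A → αβ₁ | αβ₂ into A → αA' and A' → β₁ | β₂
(α is the longest common prefix among the alternatives). Repeat until
no nonterminal has two alternatives with a common prefix.

Round 1: C has alternatives sharing prefix 'C C S'. Introduce C': C → C C S C'
  Add: C' → ε
  Add: C' → c

No remaining common prefixes — done.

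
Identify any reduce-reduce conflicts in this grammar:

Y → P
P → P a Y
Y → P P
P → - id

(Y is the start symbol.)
Augment with Y' → Y and build the canonical LR(0) collection (I0 = CLOSURE({[Y' → . Y]}), then GOTO on every symbol after a dot until no new states appear). It has 8 states:
  I0: { [P → . - id], [P → . P a Y], [Y → . P P], [Y → . P], [Y' → . Y] }  — shift
  I1: { [P → - . id] }  — shift
  I2: { [P → . - id], [P → . P a Y], [P → P . a Y], [Y → P . P], [Y → P .] }  — shift, reduce
  I3: { [Y' → Y .] }  — accept
  I4: { [P → P . a Y], [Y → P P .] }  — shift, reduce
  I5: { [P → . - id], [P → . P a Y], [P → P a . Y], [Y → . P P], [Y → . P] }  — shift
  I6: { [P → P a Y .] }  — reduce
  I7: { [P → - id .] }  — reduce

No state contains more than one complete item.

Answer: No reduce-reduce conflicts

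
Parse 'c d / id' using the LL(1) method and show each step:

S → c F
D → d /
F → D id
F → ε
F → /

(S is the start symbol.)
LL(1) parsing maintains a stack (initially the start symbol over $) and the input. At each step: if the stack top is a terminal, match it against the current input token; if it is a non-terminal N, replace it with the RHS of M[N, lookahead] (the unique production whose predict set contains the lookahead).

Stack is shown with the top on the left.

Stack     Input       Action
----------------------------
S $       c d / id $  output S → c F
c F $     c d / id $  match 'c'
F $       d / id $    output F → D id
D id $    d / id $    output D → d /
d / id $  d / id $    match 'd'
/ id $    / id $      match '/'
id $      id $        match 'id'
$         $           accept

The string is accepted.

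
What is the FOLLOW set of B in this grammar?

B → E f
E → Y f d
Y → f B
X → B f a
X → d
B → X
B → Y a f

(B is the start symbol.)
To compute FOLLOW(B), find every occurrence of B on a right-hand side N → α B β: add FIRST(β) \ {ε}, and if β is empty or nullable also add FOLLOW(N). Iterate to a fixed point.

B is the start symbol, so $ ∈ FOLLOW(B).
In Y → f B: B is at the end, add FOLLOW(Y)
In X → B f a: B is followed by f a, add FIRST(f a) \ {ε} = { 'f' }

The FOLLOW sets referred to above (computed the same way, to a fixed point):
  FOLLOW(Y) = { 'a', 'f' }

Taking the union: FOLLOW(B) = { $, 'a', 'f' }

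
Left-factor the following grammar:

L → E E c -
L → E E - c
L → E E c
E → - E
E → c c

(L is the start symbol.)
Left-factoring transforms A → αβ₁ | αβ₂ into A → αA' and A' → β₁ | β₂
(α is the longest common prefix among the alternatives). Repeat until
no nonterminal has two alternatives with a common prefix.

Round 1: L has alternatives sharing prefix 'E E'. Introduce L': L → E E L'
  Add: L' → c -
  Add: L' → - c
  Add: L' → c

Round 2: L' has alternatives sharing prefix 'c'. Introduce L'': L' → c L''
  Add: L'' → -
  Add: L'' → ε

No remaining common prefixes — done.

Resulting grammar:
L → E E L'
L' → c L''
L'' → -
L'' → ε
L' → - c
E → - E
E → c c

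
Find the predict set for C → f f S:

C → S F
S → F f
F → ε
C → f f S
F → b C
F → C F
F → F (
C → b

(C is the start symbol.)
PREDICT(C → f f S) = (FIRST(RHS) \ {ε}) ∪ (FOLLOW(C) if ε ∈ FIRST(RHS), i.e. RHS ⇒* ε)
FIRST(f f S) = { 'f' }
ε ∉ FIRST(f f S), so FOLLOW(C) is not added.
PREDICT(C → f f S) = { 'f' }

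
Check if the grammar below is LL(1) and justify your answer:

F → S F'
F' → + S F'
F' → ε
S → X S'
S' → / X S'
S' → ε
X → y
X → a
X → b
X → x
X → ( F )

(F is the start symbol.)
Relevant sets:
  FOLLOW(F') = { $, ')' }
  FOLLOW(S') = { $, ')', '+' }

For F':
  PREDICT(F' → '+' S F') = { '+' }
  PREDICT(F' → ε) = { $, ')' }
For S':
  PREDICT(S' → '/' X S') = { '/' }
  PREDICT(S' → ε) = { $, ')', '+' }
For X:
  PREDICT(X → y) = { 'y' }
  PREDICT(X → a) = { 'a' }
  PREDICT(X → b) = { 'b' }
  PREDICT(X → x) = { 'x' }
  PREDICT(X → '(' F ')') = { '(' }
F, S have a single production, so nothing to check there.

All predict sets are disjoint. The grammar IS LL(1).

Answer: Yes, the grammar is LL(1).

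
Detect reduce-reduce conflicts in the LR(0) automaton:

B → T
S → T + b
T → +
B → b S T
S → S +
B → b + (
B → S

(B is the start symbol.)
Yes — I11: [S → S + .] vs [T → + .]

Augment with B' → B and build the canonical LR(0) collection (I0 = CLOSURE({[B' → . B]}), then GOTO on every symbol after a dot until no new states appear). It has 15 states:
  I0: { [B → . S], [B → . T], [B → . b + (], [B → . b S T], [B' → . B], [S → . S +], [S → . T + b], [T → . +] }  — shift
  I1: { [T → + .] }  — reduce
  I2: { [B' → B .] }  — accept
  I3: { [B → S .], [S → S . +] }  — shift, reduce
  I4: { [B → T .], [S → T . + b] }  — shift, reduce
  I5: { [B → b . + (], [B → b . S T], [S → . S +], [S → . T + b], [T → . +] }  — shift
  I6: { [B → b + . (], [T → + .] }  — shift, reduce
  I7: { [B → b S . T], [S → S . +], [T → . +] }  — shift
  I8: { [S → T . + b] }  — shift
  I9: { [S → T + . b] }  — shift
  I10: { [S → T + b .] }  — reduce
  I11: { [S → S + .], [T → + .] }  — 2 reduces
  I12: { [B → b S T .] }  — reduce
  I13: { [B → b + ( .] }  — reduce
  I14: { [S → S + .] }  — reduce

I11 contains complete items [S → S + .], [T → + .] — reduce-reduce conflict.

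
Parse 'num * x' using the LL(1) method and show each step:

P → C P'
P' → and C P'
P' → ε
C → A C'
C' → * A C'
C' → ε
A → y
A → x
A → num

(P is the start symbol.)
Stack is shown with the top on the left.

Stack        Input      Action
------------------------------
P $          num * x $  output P → C P'
C P' $       num * x $  output C → A C'
A C' P' $    num * x $  output A → num
num C' P' $  num * x $  match 'num'
C' P' $      * x $      output C' → * A C'
* A C' P' $  * x $      match '*'
A C' P' $    x $        output A → x
x C' P' $    x $        match 'x'
C' P' $      $          output C' → ε
P' $         $          output P' → ε
$            $          accept

The string is accepted.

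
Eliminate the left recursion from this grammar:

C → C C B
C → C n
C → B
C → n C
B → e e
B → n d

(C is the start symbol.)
C → B C'
C → n C C'
C' → C B C'
C' → n C'
C' → ε
B → e e
B → n d

C is directly left-recursive. The standard transformation for
  A → A α₁ | ... | A α_m | β₁ | ... | β_n
is
  A  → β₁ A' | ... | β_n A'
  A' → α₁ A' | ... | α_m A' | ε

C → B becomes C → B C'
C → n C becomes C → n C C'
C → C C B becomes C' → C B C'
C → C n becomes C' → n C'
Add C' → ε

Productions for other non-terminals are unchanged:
  B → e e
  B → n d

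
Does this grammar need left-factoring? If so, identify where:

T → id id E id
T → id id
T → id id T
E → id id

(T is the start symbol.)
Left-factoring is needed when two productions for the same non-terminal
share a common prefix on the right-hand side.

Productions for T:
  T → id id E id
  T → id id
  T → id id T

Found common prefix 'id id' in productions for T

Answer: Yes, T has productions with common prefix 'id id'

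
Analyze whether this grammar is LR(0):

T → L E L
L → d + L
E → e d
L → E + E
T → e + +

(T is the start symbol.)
A grammar is LR(0) if no state in the canonical LR(0) collection has:
  - both a shift item (dot before a terminal) and a complete item (shift-reduce conflict), or
  - two or more complete items (reduce-reduce conflict; the accept item [T' → T .] counts as a complete item here).

Augment with T' → T and build the canonical LR(0) collection (I0 = CLOSURE({[T' → . T]}), then GOTO on every symbol after a dot until no new states appear). It has 16 states:
  I0: { [E → . e d], [L → . E + E], [L → . d + L], [T → . L E L], [T → . e + +], [T' → . T] }  — shift
  I1: { [L → E . + E] }  — shift
  I2: { [E → . e d], [T → L . E L] }  — shift
  I3: { [T' → T .] }  — accept
  I4: { [L → d . + L] }  — shift
  I5: { [E → e . d], [T → e . + +] }  — shift
  I6: { [T → e + . +] }  — shift
  I7: { [E → e d .] }  — reduce
  I8: { [T → e + + .] }  — reduce
  I9: { [E → . e d], [L → . E + E], [L → . d + L], [L → d + . L] }  — shift
  I10: { [L → d + L .] }  — reduce
  I11: { [E → e . d] }  — shift
  I12: { [E → . e d], [L → . E + E], [L → . d + L], [T → L E . L] }  — shift
  I13: { [T → L E L .] }  — reduce
  I14: { [E → . e d], [L → E + . E] }  — shift
  I15: { [L → E + E .] }  — reduce

Every state is either a pure shift/goto state or contains exactly one complete item and nothing to shift — no conflicts. The grammar is LR(0).

Answer: Yes, the grammar is LR(0)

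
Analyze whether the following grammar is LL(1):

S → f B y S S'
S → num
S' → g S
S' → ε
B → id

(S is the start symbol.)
A grammar is LL(1) if for each non-terminal N with multiple productions, the predict sets of those productions are pairwise disjoint, where PREDICT(N → α) = (FIRST(α) \ {ε}) ∪ (FOLLOW(N) if α ⇒* ε).

Relevant sets:
  FOLLOW(S') = { $, 'g' }

For S:
  PREDICT(S → f B y S S') = { 'f' }
  PREDICT(S → num) = { 'num' }
For S':
  PREDICT(S' → g S) = { 'g' }
  PREDICT(S' → ε) = { $, 'g' }
B has a single production, so nothing to check there.

Conflict found: Predict set conflict for S': { 'g' }
The grammar is NOT LL(1).

Answer: No. Predict set conflict for S': { 'g' }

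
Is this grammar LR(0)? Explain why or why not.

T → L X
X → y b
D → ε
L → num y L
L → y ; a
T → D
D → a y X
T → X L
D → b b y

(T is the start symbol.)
A grammar is LR(0) if no state in the canonical LR(0) collection has:
  - both a shift item (dot before a terminal) and a complete item (shift-reduce conflict), or
  - two or more complete items (reduce-reduce conflict; the accept item [T' → T .] counts as a complete item here).

Augment with T' → T and build the canonical LR(0) collection (I0 = CLOSURE({[T' → . T]}), then GOTO on every symbol after a dot until no new states appear). It has 22 states:
  I0: { [D → . a y X], [D → . b b y], [D → .], [L → . num y L], [L → . y ; a], [T → . D], [T → . L X], [T → . X L], [T' → . T], [X → . y b] }  — shift, reduce
  I1: { [T → D .] }  — reduce
  I2: { [T → L . X], [X → . y b] }  — shift
  I3: { [T' → T .] }  — accept
  I4: { [L → . num y L], [L → . y ; a], [T → X . L] }  — shift
  I5: { [D → a . y X] }  — shift
  I6: { [D → b . b y] }  — shift
  I7: { [L → num . y L] }  — shift
  I8: { [L → y . ; a], [X → y . b] }  — shift
  I9: { [L → y ; . a] }  — shift
  I10: { [X → y b .] }  — reduce
  I11: { [L → y ; a .] }  — reduce
  I12: { [L → . num y L], [L → . y ; a], [L → num y . L] }  — shift
  I13: { [L → num y L .] }  — reduce
  I14: { [L → y . ; a] }  — shift
  I15: { [D → b b . y] }  — shift
  I16: { [D → b b y .] }  — reduce
  I17: { [D → a y . X], [X → . y b] }  — shift
  I18: { [D → a y X .] }  — reduce
  I19: { [X → y . b] }  — shift
  I20: { [T → X L .] }  — reduce
  I21: { [T → L X .] }  — reduce

Conflict in state I0:
  Shift-reduce conflict between [D → .] and [D → . a y X]
So the grammar is NOT LR(0).

Answer: No. Shift-reduce conflict between [D → .] and [D → . a y X]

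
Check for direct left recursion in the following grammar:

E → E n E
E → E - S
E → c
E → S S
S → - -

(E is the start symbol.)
Yes, E is left-recursive

E → E n E: LEFT RECURSIVE (starts with E)
E → E - S: LEFT RECURSIVE (starts with E)
E → c: starts with c
E → S S: starts with S
S → - -: starts with '-'

The grammar has direct left recursion on: E.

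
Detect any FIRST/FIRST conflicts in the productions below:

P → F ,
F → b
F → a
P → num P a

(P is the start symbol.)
No FIRST/FIRST conflicts.

A FIRST/FIRST conflict occurs when two productions N → α and N → β for the same non-terminal have FIRST(α) ∩ FIRST(β) ≠ ∅ (with ε ∈ FIRST of a nullable right-hand side, so two nullable alternatives also conflict).

FIRST sets of the non-terminals at (or reachable through a nullable prefix from) the front of some alternative:
  FIRST(F) = { 'a', 'b' }

Productions for P:
  P → F ,: FIRST = { 'a', 'b' }
  P → num P a: FIRST = { 'num' }
Productions for F:
  F → b: FIRST = { 'b' }
  F → a: FIRST = { 'a' }

All alternatives of each non-terminal have pairwise disjoint FIRST sets.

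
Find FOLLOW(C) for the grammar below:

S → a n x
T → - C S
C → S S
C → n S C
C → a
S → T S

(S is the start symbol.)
To compute FOLLOW(C), find every occurrence of C on a right-hand side N → α C β: add FIRST(β) \ {ε}, and if β is empty or nullable also add FOLLOW(N). Iterate to a fixed point.

In T → - C S: C is followed by S, add FIRST(S) \ {ε} = { '-', 'a' }
In C → n S C: C is at the end; this adds FOLLOW(C) to itself — nothing new

Taking the union: FOLLOW(C) = { '-', 'a' }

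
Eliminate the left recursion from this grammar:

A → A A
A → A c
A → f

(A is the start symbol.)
A is directly left-recursive. The standard transformation for
  A → A α₁ | ... | A α_m | β₁ | ... | β_n
is
  A  → β₁ A' | ... | β_n A'
  A' → α₁ A' | ... | α_m A' | ε

A → f becomes A → f A'
A → A A becomes A' → A A'
A → A c becomes A' → c A'
Add A' → ε

Resulting grammar:
A → f A'
A' → A A'
A' → c A'
A' → ε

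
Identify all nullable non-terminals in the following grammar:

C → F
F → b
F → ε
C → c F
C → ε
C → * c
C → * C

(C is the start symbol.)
{ 'C', 'F' }

ε-productions: F → ε, C → ε
So F, C are immediately nullable.
Every non-terminal is now nullable.
Nullable = { 'C', 'F' }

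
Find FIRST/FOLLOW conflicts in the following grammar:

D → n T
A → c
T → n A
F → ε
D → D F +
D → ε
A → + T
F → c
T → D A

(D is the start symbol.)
Yes. D → D F '+' with FOLLOW(D) on { '+', 'c' }

Nullable non-terminals: D, F.
FIRST sets used below: FIRST(D) = { '+', 'c', 'n', ε }, FIRST(F) = { 'c', ε }

D: nullable alternative(s) D → ε; FOLLOW(D) = { $, '+', 'c' }
  D → n T: FIRST \ {ε} = { 'n' } — disjoint from FOLLOW(D)
  D → D F +: FIRST \ {ε} = { '+', 'c', 'n' } — overlaps FOLLOW(D) on { '+', 'c' }: CONFLICT
  D → ε: FIRST \ {ε} = { } — this is the only nullable alternative, skip

F: nullable alternative(s) F → ε; FOLLOW(F) = { '+' }
  F → ε: FIRST \ {ε} = { } — this is the only nullable alternative, skip
  F → c: FIRST \ {ε} = { 'c' } — disjoint from FOLLOW(F)

A, T have no nullable alternative, so no FIRST/FOLLOW check is needed there.

So the grammar has 1 FIRST/FOLLOW conflict (marked CONFLICT above).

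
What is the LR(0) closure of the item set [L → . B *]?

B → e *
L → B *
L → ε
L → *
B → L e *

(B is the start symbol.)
{ [B → . L e *], [B → . e *], [L → . *], [L → . B *], [L → .] }

To compute CLOSURE, for each item [A → α.Bβ] where B is a non-terminal, add [B → .γ] for all productions B → γ; repeat for the newly added items until nothing changes.

Start with: [L → . B *]
  [L → . B *] has the dot before B: add [B → . e *], [B → . L e *]
  [B → . L e *] has the dot before L: add [L → .], [L → . *]
No further items can be added.

CLOSURE = { [B → . L e *], [B → . e *], [L → . *], [L → . B *], [L → .] }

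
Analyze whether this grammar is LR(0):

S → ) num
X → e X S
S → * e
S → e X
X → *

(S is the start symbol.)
Yes, the grammar is LR(0)

A grammar is LR(0) if no state in the canonical LR(0) collection has:
  - both a shift item (dot before a terminal) and a complete item (shift-reduce conflict), or
  - two or more complete items (reduce-reduce conflict; the accept item [S' → S .] counts as a complete item here).

Augment with S' → S and build the canonical LR(0) collection (I0 = CLOSURE({[S' → . S]}), then GOTO on every symbol after a dot until no new states appear). It has 12 states:
  I0: { [S → . ) num], [S → . * e], [S → . e X], [S' → . S] }  — shift
  I1: { [S → ) . num] }  — shift
  I2: { [S → * . e] }  — shift
  I3: { [S' → S .] }  — accept
  I4: { [S → e . X], [X → . *], [X → . e X S] }  — shift
  I5: { [X → * .] }  — reduce
  I6: { [S → e X .] }  — reduce
  I7: { [X → . *], [X → . e X S], [X → e . X S] }  — shift
  I8: { [S → . ) num], [S → . * e], [S → . e X], [X → e X . S] }  — shift
  I9: { [X → e X S .] }  — reduce
  I10: { [S → * e .] }  — reduce
  I11: { [S → ) num .] }  — reduce

Every state is either a pure shift/goto state or contains exactly one complete item and nothing to shift — no conflicts. The grammar is LR(0).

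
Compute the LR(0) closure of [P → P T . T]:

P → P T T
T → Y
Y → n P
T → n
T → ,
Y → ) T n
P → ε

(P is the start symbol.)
{ [P → P T . T], [T → . ,], [T → . Y], [T → . n], [Y → . ) T n], [Y → . n P] }

To compute CLOSURE, for each item [A → α.Bβ] where B is a non-terminal, add [B → .γ] for all productions B → γ; repeat for the newly added items until nothing changes.

Start with: [P → P T . T]
  [P → P T . T] has the dot before T: add [T → . Y], [T → . n], [T → . ,]
  [T → . Y] has the dot before Y: add [Y → . n P], [Y → . ) T n]
No further items can be added.

CLOSURE = { [P → P T . T], [T → . ,], [T → . Y], [T → . n], [Y → . ) T n], [Y → . n P] }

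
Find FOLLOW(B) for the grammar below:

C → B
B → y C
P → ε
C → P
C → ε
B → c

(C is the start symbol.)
{ $ }

To compute FOLLOW(B), find every occurrence of B on a right-hand side N → α B β: add FIRST(β) \ {ε}, and if β is empty or nullable also add FOLLOW(N). Iterate to a fixed point.

In C → B: B is at the end, add FOLLOW(C)

The FOLLOW sets referred to above (computed the same way, to a fixed point):
  FOLLOW(C) = { $ }

Taking the union: FOLLOW(B) = { $ }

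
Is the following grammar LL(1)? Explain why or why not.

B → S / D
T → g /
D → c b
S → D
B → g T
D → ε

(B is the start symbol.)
A grammar is LL(1) if for each non-terminal N with multiple productions, the predict sets of those productions are pairwise disjoint, where PREDICT(N → α) = (FIRST(α) \ {ε}) ∪ (FOLLOW(N) if α ⇒* ε).

Relevant sets:
  FIRST(S) = { 'c', ε }
  FOLLOW(D) = { $, '/' }

For B:
  PREDICT(B → S '/' D) = { '/', 'c' }
  PREDICT(B → g T) = { 'g' }
For D:
  PREDICT(D → c b) = { 'c' }
  PREDICT(D → ε) = { $, '/' }
T, S have a single production, so nothing to check there.

All predict sets are disjoint. The grammar IS LL(1).

Answer: Yes, the grammar is LL(1).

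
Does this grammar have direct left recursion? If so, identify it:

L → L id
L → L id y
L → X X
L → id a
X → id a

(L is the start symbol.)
L → L id: LEFT RECURSIVE (starts with L)
L → L id y: LEFT RECURSIVE (starts with L)
L → X X: starts with X
L → id a: starts with id
X → id a: starts with id

The grammar has direct left recursion on: L.

Answer: Yes, L is left-recursive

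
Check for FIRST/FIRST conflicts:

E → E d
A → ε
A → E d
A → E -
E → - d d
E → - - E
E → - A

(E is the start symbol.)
A FIRST/FIRST conflict occurs when two productions N → α and N → β for the same non-terminal have FIRST(α) ∩ FIRST(β) ≠ ∅ (with ε ∈ FIRST of a nullable right-hand side, so two nullable alternatives also conflict).

FIRST sets of the non-terminals at (or reachable through a nullable prefix from) the front of some alternative:
  FIRST(E) = { '-' }

Productions for E:
  E → E d: FIRST = { '-' }
  E → - d d: FIRST = { '-' }
  E → - - E: FIRST = { '-' }
  E → - A: FIRST = { '-' }
Productions for A:
  A → ε: FIRST = { ε }
  A → E d: FIRST = { '-' }
  A → E -: FIRST = { '-' }

Conflict for E: E → E d and E → - d d
  Overlap: { '-' }
Conflict for E: E → E d and E → - - E
  Overlap: { '-' }
Conflict for E: E → E d and E → - A
  Overlap: { '-' }
Conflict for E: E → - d d and E → - - E
  Overlap: { '-' }
Conflict for E: E → - d d and E → - A
  Overlap: { '-' }
Conflict for E: E → - - E and E → - A
  Overlap: { '-' }
Conflict for A: A → E d and A → E -
  Overlap: { '-' }

Answer: Yes. E → E d / E → '-' d d on { '-' }; E → E d / E → '-' '-' E on { '-' }; E → E d / E → '-' A on { '-' }; E → '-' d d / E → '-' '-' E on { '-' }; E → '-' d d / E → '-' A on { '-' }; E → '-' '-' E / E → '-' A on { '-' }; A → E d / A → E '-' on { '-' }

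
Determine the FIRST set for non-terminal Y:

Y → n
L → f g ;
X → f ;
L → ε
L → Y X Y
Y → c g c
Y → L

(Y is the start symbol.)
FIRST sets of the other non-terminals involved (by the same procedure, iterated to a fixed point):
  FIRST(L) = { 'c', 'f', 'n', ε }

From Y → n:
  - n is a terminal: add 'n' and stop
From Y → c g c:
  - c is a terminal: add 'c' and stop
From Y → L:
  - L is a non-terminal: add FIRST(L) \ {ε} = { 'c', 'f', 'n' }
    L is nullable and nothing follows, so the whole right-hand side can vanish: ε ∈ FIRST(Y)

Collecting: FIRST(Y) = { 'c', 'f', 'n', ε }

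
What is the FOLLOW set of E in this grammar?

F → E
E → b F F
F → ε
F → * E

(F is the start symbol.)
{ $, '*', 'b' }

To compute FOLLOW(E), find every occurrence of E on a right-hand side N → α E β: add FIRST(β) \ {ε}, and if β is empty or nullable also add FOLLOW(N). Iterate to a fixed point.

In F → E: E is at the end, add FOLLOW(F)
In F → * E: E is at the end, add FOLLOW(F)

The FOLLOW sets referred to above (computed the same way, to a fixed point):
  FOLLOW(F) = { $, '*', 'b' }

Taking the union: FOLLOW(E) = { $, '*', 'b' }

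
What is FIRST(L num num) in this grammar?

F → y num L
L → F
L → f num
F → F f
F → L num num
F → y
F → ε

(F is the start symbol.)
{ 'f', 'num', 'y' }

FIRST sets of the non-terminals involved (from the grammar, by fixed-point iteration):
  FIRST(L) = { 'f', 'num', 'y', ε }

To compute FIRST(L num num), process the symbols left to right:
Symbol L is a non-terminal. Add FIRST(L) \ {ε} = { 'f', 'num', 'y' }
L is nullable (ε ∈ FIRST(L)), continue to the next symbol.
Symbol num is a terminal. Add 'num' and stop.
FIRST(L num num) = { 'f', 'num', 'y' }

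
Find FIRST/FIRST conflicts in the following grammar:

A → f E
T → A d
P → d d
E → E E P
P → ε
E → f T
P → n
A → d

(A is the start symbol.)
Yes. E → E E P / E → f T on { 'f' }

A FIRST/FIRST conflict occurs when two productions N → α and N → β for the same non-terminal have FIRST(α) ∩ FIRST(β) ≠ ∅ (with ε ∈ FIRST of a nullable right-hand side, so two nullable alternatives also conflict).

FIRST sets of the non-terminals at (or reachable through a nullable prefix from) the front of some alternative:
  FIRST(E) = { 'f' }

Productions for A:
  A → f E: FIRST = { 'f' }
  A → d: FIRST = { 'd' }
Productions for P:
  P → d d: FIRST = { 'd' }
  P → ε: FIRST = { ε }
  P → n: FIRST = { 'n' }
Productions for E:
  E → E E P: FIRST = { 'f' }
  E → f T: FIRST = { 'f' }
T has only one production, so no FIRST/FIRST conflict is possible there.

Conflict for E: E → E E P and E → f T
  Overlap: { 'f' }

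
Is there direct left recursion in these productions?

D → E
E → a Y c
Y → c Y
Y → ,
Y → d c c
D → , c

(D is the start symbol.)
No direct left recursion

Direct left recursion occurs when N → N α for some non-terminal N (the right-hand side begins with the left-hand side itself).

D → E: starts with E
E → a Y c: starts with a
Y → c Y: starts with c
Y → ,: starts with ','
Y → d c c: starts with d
D → , c: starts with ','

No direct left recursion found.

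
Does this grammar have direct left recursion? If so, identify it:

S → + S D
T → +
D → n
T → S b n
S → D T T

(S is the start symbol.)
No direct left recursion

Direct left recursion occurs when N → N α for some non-terminal N (the right-hand side begins with the left-hand side itself).

S → + S D: starts with '+'
T → +: starts with '+'
D → n: starts with n
T → S b n: starts with S
S → D T T: starts with D

No direct left recursion found.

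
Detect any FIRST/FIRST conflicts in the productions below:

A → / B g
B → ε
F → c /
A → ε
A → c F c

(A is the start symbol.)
No FIRST/FIRST conflicts.

A FIRST/FIRST conflict occurs when two productions N → α and N → β for the same non-terminal have FIRST(α) ∩ FIRST(β) ≠ ∅ (with ε ∈ FIRST of a nullable right-hand side, so two nullable alternatives also conflict).

Productions for A:
  A → / B g: FIRST = { '/' }
  A → ε: FIRST = { ε }
  A → c F c: FIRST = { 'c' }
B, F have only one production, so no FIRST/FIRST conflict is possible there.

All alternatives of each non-terminal have pairwise disjoint FIRST sets.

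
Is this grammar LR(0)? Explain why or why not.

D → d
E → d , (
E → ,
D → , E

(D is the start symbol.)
Yes, the grammar is LR(0)

A grammar is LR(0) if no state in the canonical LR(0) collection has:
  - both a shift item (dot before a terminal) and a complete item (shift-reduce conflict), or
  - two or more complete items (reduce-reduce conflict; the accept item [D' → D .] counts as a complete item here).

Augment with D' → D and build the canonical LR(0) collection (I0 = CLOSURE({[D' → . D]}), then GOTO on every symbol after a dot until no new states appear). It has 9 states:
  I0: { [D → . , E], [D → . d], [D' → . D] }  — shift
  I1: { [D → , . E], [E → . ,], [E → . d , (] }  — shift
  I2: { [D' → D .] }  — accept
  I3: { [D → d .] }  — reduce
  I4: { [E → , .] }  — reduce
  I5: { [D → , E .] }  — reduce
  I6: { [E → d . , (] }  — shift
  I7: { [E → d , . (] }  — shift
  I8: { [E → d , ( .] }  — reduce

Every state is either a pure shift/goto state or contains exactly one complete item and nothing to shift — no conflicts. The grammar is LR(0).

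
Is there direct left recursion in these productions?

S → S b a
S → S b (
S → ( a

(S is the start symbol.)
Direct left recursion occurs when N → N α for some non-terminal N (the right-hand side begins with the left-hand side itself).

S → S b a: LEFT RECURSIVE (starts with S)
S → S b (: LEFT RECURSIVE (starts with S)
S → ( a: starts with '('

The grammar has direct left recursion on: S.

Answer: Yes, S is left-recursive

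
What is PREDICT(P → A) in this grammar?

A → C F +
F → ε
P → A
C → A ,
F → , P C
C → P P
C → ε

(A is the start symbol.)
PREDICT(P → A) = (FIRST(RHS) \ {ε}) ∪ (FOLLOW(P) if ε ∈ FIRST(RHS), i.e. RHS ⇒* ε)
FIRST(A) = { '+', ',' }
FIRST(A) = { '+', ',' }
ε ∉ FIRST(A), so FOLLOW(P) is not added.
PREDICT(P → A) = { '+', ',' }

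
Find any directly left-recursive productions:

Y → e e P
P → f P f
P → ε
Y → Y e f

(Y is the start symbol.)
Yes, Y is left-recursive

Y → e e P: starts with e
P → f P f: starts with f
P → ε: starts with ε
Y → Y e f: LEFT RECURSIVE (starts with Y)

The grammar has direct left recursion on: Y.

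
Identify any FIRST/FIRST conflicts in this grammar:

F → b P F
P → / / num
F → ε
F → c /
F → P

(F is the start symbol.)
A FIRST/FIRST conflict occurs when two productions N → α and N → β for the same non-terminal have FIRST(α) ∩ FIRST(β) ≠ ∅ (with ε ∈ FIRST of a nullable right-hand side, so two nullable alternatives also conflict).

FIRST sets of the non-terminals at (or reachable through a nullable prefix from) the front of some alternative:
  FIRST(P) = { '/' }

Productions for F:
  F → b P F: FIRST = { 'b' }
  F → ε: FIRST = { ε }
  F → c /: FIRST = { 'c' }
  F → P: FIRST = { '/' }
P has only one production, so no FIRST/FIRST conflict is possible there.

All alternatives of each non-terminal have pairwise disjoint FIRST sets.

Answer: No FIRST/FIRST conflicts.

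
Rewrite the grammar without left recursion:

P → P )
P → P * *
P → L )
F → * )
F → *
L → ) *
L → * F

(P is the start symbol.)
P is directly left-recursive. The standard transformation for
  A → A α₁ | ... | A α_m | β₁ | ... | β_n
is
  A  → β₁ A' | ... | β_n A'
  A' → α₁ A' | ... | α_m A' | ε

P → L ) becomes P → L ) P'
P → P ) becomes P' → ) P'
P → P * * becomes P' → * * P'
Add P' → ε

Productions for other non-terminals are unchanged:
  F → * )
  F → *
  L → ) *
  L → * F

Resulting grammar:
P → L ) P'
P' → ) P'
P' → * * P'
P' → ε
F → * )
F → *
L → ) *
L → * F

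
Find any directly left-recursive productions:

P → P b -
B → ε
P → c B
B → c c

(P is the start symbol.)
Yes, P is left-recursive

Direct left recursion occurs when N → N α for some non-terminal N (the right-hand side begins with the left-hand side itself).

P → P b -: LEFT RECURSIVE (starts with P)
B → ε: starts with ε
P → c B: starts with c
B → c c: starts with c

The grammar has direct left recursion on: P.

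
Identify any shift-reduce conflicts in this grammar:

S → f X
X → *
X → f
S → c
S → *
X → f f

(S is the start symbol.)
Augment with S' → S and build the canonical LR(0) collection (I0 = CLOSURE({[S' → . S]}), then GOTO on every symbol after a dot until no new states appear). It has 9 states:
  I0: { [S → . *], [S → . c], [S → . f X], [S' → . S] }  — shift
  I1: { [S → * .] }  — reduce
  I2: { [S' → S .] }  — accept
  I3: { [S → c .] }  — reduce
  I4: { [S → f . X], [X → . *], [X → . f f], [X → . f] }  — shift
  I5: { [X → * .] }  — reduce
  I6: { [S → f X .] }  — reduce
  I7: { [X → f . f], [X → f .] }  — shift, reduce
  I8: { [X → f f .] }  — reduce

I7 contains reduce item [X → f .] and shift item [X → f . f] — shift-reduce conflict.

Answer: Yes — I7: [X → f .] vs [X → f . f]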